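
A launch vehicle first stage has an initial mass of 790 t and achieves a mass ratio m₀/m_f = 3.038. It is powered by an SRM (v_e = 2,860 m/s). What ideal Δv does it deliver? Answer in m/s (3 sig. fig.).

Δv = v_e · ln(3.038) = 2860.0 × 1.1112 ≈ 3178.0 m/s.

Δv ≈ 3180 m/s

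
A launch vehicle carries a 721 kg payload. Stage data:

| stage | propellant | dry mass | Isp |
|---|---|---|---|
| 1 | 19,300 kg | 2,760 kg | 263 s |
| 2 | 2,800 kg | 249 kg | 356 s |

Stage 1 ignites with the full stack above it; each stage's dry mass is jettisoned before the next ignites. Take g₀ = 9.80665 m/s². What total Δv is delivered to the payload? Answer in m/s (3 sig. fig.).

Δv ≈ 8290 m/s

Ignition mass of stage 1 = 19,300+2,760 + 2,800+249 + 721 = 25,830 kg.
Stage 1: m₀ = 25,830 kg, m_f = 25,830 − 19,300 = 6,530 kg; Δv = 263×9.80665×ln(3.956) = 2579.1×1.3751 ≈ 3547 m/s.
Stage 2: m₀ = 3,770 kg, m_f = 3,770 − 2,800 = 970 kg; Δv = 356×9.80665×ln(3.887) = 3491.2×1.3575 ≈ 4739 m/s.
Total Δv = 3547 + 4739 = 8286 m/s.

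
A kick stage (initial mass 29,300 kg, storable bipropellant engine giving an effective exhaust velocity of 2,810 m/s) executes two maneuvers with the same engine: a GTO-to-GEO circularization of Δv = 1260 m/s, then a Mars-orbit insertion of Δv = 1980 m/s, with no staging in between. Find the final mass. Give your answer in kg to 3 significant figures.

final mass ≈ 9250 kg

After the first burn: m = 29300 × exp(−1260/2810.0) = 29300 × 0.63865 = 18,712.4 kg.
After the second burn: m = 18,712.4 × exp(−1980/2810.0) = 18,712.4 × 0.49429 = 9,249.35 kg.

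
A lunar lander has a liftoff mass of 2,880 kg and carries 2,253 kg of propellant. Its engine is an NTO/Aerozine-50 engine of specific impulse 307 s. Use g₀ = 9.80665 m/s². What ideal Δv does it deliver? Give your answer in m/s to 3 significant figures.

Δv ≈ 4590 m/s

v_e = Isp · g₀ = 307 × 9.80665 = 3010.6 m/s.
m_f = m₀ − m_prop = 2,880 − 2,253 = 627 kg.
Using Δv = v_e ln(m₀/m_f): Δv = v_e · ln(m₀/m_f) = 3010.6 × ln(4.593) = 3010.6 × 1.5246 ≈ 4590.0 m/s.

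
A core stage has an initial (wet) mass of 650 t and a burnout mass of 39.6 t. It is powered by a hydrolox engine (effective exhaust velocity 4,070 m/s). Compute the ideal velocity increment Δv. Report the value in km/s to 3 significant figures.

Rocket equation: Δv = v_e · ln(m₀/m_f) = 4070.0 × ln(16.41) = 4070.0 × 2.7981 ≈ 11388.4 m/s.

Δv ≈ 11.4 km/s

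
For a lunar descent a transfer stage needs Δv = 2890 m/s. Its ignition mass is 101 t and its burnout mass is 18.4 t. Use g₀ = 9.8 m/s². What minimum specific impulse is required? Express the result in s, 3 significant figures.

ln(m₀/m_f) = ln(101000/18400) = ln(5.489) = 1.7028.
Using Δv = v_e ln(m₀/m_f): v_e = Δv / ln(m₀/m_f) = 2890 / 1.7028 = 1697.2 m/s.
Isp = v_e / g₀ = 1697.2 / 9.8 = 173.2 s.

Isp ≈ 173 s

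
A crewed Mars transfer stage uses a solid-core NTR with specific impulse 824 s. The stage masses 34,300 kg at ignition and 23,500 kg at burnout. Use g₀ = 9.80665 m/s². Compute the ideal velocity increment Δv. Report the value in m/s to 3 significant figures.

v_e = Isp · g₀ = 824 × 9.80665 = 8080.7 m/s.
Rocket equation: Δv = v_e · ln(m₀/m_f) = 8080.7 × ln(1.46) = 8080.7 × 0.3781 ≈ 3055.7 m/s.

Δv ≈ 3060 m/s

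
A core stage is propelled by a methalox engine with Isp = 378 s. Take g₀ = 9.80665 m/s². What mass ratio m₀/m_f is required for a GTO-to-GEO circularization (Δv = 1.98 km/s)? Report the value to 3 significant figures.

v_e = Isp · g₀ = 378 × 9.80665 = 3706.9 m/s.
m₀/m_f = exp(Δv / v_e) = exp(1980 / 3706.9) = exp(0.5341) = 1.7060.

mass ratio ≈ 1.71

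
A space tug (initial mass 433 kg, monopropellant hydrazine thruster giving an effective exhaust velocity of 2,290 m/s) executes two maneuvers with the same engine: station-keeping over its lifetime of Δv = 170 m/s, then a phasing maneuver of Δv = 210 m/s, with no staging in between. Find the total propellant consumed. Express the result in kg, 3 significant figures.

total propellant consumed ≈ 66.2 kg

After the first burn: m = 433 × exp(−170/2290.0) = 433 × 0.92845 = 402.019 kg.
After the second burn: m = 402.019 × exp(−210/2290.0) = 402.019 × 0.91238 = 366.794 kg.
Total propellant = m₀ − m_final = 433 − 366.794 = 66.206 kg.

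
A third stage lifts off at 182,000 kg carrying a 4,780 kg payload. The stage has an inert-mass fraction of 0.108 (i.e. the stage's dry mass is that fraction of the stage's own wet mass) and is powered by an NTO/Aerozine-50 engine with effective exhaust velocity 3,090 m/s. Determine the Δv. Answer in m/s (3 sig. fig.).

Stage wet mass = m₀ − payload = 182,000 − 4,780 = 177,220 kg.
Stage dry mass = ε × stage wet mass = 0.108 × 177,220 = 19,139.8 kg.
Burnout mass m_f = stage dry + payload = 19,139.8 + 4,780 = 23,919.8 kg.
By the Tsiolkovsky rocket equation, Δv = v_e · ln(182,000/23,919.8) = 3090.0 × ln(7.609) = 3090.0 × 2.0293 ≈ 6271 m/s.

Δv ≈ 6270 m/s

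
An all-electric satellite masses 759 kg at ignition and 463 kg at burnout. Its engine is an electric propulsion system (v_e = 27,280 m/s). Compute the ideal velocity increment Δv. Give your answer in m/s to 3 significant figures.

Using Δv = v_e ln(m₀/m_f): Δv = v_e · ln(m₀/m_f) = 27280.0 × ln(1.639) = 27280.0 × 0.4943 ≈ 13483.8 m/s.

Δv ≈ 13500 m/s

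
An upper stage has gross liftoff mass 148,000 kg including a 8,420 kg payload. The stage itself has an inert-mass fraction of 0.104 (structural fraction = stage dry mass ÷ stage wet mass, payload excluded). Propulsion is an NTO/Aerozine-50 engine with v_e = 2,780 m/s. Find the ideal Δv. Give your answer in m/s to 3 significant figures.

Δv ≈ 5180 m/s

Stage wet mass = m₀ − payload = 148,000 − 8,420 = 139,580 kg.
Stage dry mass = ε × stage wet mass = 0.104 × 139,580 = 14,516.3 kg.
Burnout mass m_f = stage dry + payload = 14,516.3 + 8,420 = 22,936.3 kg.
Δv = v_e · ln(148,000/22,936.3) = 2780.0 × ln(6.453) = 2780.0 × 1.8645 ≈ 5183 m/s.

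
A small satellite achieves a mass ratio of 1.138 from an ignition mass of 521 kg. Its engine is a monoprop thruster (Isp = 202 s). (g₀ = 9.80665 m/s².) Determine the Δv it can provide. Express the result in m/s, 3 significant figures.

v_e = Isp · g₀ = 202 × 9.80665 = 1980.9 m/s.
Using Δv = v_e ln(m₀/m_f): Δv = v_e · ln(1.138) = 1980.9 × 0.1293 ≈ 256.1 m/s.

Δv ≈ 256 m/s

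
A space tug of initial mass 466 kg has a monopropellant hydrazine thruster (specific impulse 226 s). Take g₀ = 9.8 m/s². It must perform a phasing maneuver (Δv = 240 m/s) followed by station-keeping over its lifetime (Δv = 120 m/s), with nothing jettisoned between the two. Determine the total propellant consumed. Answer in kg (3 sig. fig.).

v_e = Isp · g₀ = 226 × 9.8 = 2214.8 m/s.
After the first burn: m = 466 × exp(−240/2214.8) = 466 × 0.89730 = 418.142 kg.
After the second burn: m = 418.142 × exp(−120/2214.8) = 418.142 × 0.94726 = 396.089 kg.
Total propellant = m₀ − m_final = 466 − 396.089 = 69.911 kg.

total propellant consumed ≈ 69.9 kg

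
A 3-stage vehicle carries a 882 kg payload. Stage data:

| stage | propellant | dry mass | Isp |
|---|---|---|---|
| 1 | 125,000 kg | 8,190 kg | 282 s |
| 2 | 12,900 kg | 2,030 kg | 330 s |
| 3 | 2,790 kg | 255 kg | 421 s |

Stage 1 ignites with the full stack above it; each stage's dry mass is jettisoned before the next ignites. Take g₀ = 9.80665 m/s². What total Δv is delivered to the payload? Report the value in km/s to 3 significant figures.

Ignition mass of stage 1 = 125,000+8,190 + 12,900+2,030 + 2,790+255 + 882 = 152,047 kg.
Stage 1: m₀ = 152,047 kg, m_f = 152,047 − 125,000 = 27,047 kg; Δv = 282×9.80665×ln(5.622) = 2765.5×1.7266 ≈ 4775 m/s.
Stage 2: m₀ = 18,857 kg, m_f = 18,857 − 12,900 = 5,957 kg; Δv = 330×9.80665×ln(3.166) = 3236.2×1.1523 ≈ 3729 m/s.
Stage 3: m₀ = 3,927 kg, m_f = 3,927 − 2,790 = 1,137 kg; Δv = 421×9.80665×ln(3.454) = 4128.6×1.2395 ≈ 5117 m/s.
Total Δv = 4775 + 3729 + 5117 = 13621 m/s.

Δv ≈ 13.6 km/s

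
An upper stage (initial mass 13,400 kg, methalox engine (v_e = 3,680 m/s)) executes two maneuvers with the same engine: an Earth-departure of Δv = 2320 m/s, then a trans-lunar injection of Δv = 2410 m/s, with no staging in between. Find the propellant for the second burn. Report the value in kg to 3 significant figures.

After the first burn: m = 13400 × exp(−2320/3680.0) = 13400 × 0.53236 = 7,133.62 kg.
After the second burn: m = 7,133.62 × exp(−2410/3680.0) = 7,133.62 × 0.51950 = 3,705.92 kg.
Second-burn propellant = 7,133.62 − 3,705.92 = 3,427.7 kg.

propellant for the second burn ≈ 3430 kg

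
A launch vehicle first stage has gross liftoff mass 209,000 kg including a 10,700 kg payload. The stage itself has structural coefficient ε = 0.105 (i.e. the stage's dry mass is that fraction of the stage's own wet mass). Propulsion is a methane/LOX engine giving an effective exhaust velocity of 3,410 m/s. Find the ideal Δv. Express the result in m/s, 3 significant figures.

Stage wet mass = m₀ − payload = 209,000 − 10,700 = 198,300 kg.
Stage dry mass = ε × stage wet mass = 0.105 × 198,300 = 20,821.5 kg.
Burnout mass m_f = stage dry + payload = 20,821.5 + 10,700 = 31,521.5 kg.
From the ideal rocket equation, Δv = v_e · ln(209,000/31,521.5) = 3410.0 × ln(6.63) = 3410.0 × 1.8917 ≈ 6451 m/s.

Δv ≈ 6450 m/s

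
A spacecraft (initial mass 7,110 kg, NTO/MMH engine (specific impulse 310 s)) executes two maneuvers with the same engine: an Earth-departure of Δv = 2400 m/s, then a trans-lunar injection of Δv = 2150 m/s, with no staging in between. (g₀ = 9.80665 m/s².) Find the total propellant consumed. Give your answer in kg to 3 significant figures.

total propellant consumed ≈ 5520 kg

v_e = Isp · g₀ = 310 × 9.80665 = 3040.1 m/s.
After the first burn: m = 7110 × exp(−2400/3040.1) = 7110 × 0.45409 = 3,228.58 kg.
After the second burn: m = 3,228.58 × exp(−2150/3040.1) = 3,228.58 × 0.49301 = 1,591.72 kg.
Total propellant = m₀ − m_final = 7110 − 1,591.72 = 5,518.28 kg.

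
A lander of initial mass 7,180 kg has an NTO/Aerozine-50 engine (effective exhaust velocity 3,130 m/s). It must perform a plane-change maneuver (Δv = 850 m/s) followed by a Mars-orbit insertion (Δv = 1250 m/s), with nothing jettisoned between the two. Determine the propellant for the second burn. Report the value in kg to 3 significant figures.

After the first burn: m = 7180 × exp(−850/3130.0) = 7180 × 0.76219 = 5,472.52 kg.
After the second burn: m = 5,472.52 × exp(−1250/3130.0) = 5,472.52 × 0.67075 = 3,670.69 kg.
Second-burn propellant = 5,472.52 − 3,670.69 = 1,801.83 kg.

propellant for the second burn ≈ 1800 kg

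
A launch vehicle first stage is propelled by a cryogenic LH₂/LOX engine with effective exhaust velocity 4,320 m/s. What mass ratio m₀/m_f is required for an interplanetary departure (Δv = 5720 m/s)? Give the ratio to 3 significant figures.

Using Δv = v_e ln(m₀/m_f): m₀/m_f = exp(Δv / v_e) = exp(5720 / 4320.0) = exp(1.3241) = 3.7587.

mass ratio ≈ 3.76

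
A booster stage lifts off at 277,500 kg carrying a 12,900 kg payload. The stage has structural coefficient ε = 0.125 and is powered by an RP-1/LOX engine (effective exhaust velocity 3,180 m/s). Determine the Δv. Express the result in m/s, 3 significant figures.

Δv ≈ 5720 m/s

Stage wet mass = m₀ − payload = 277,500 − 12,900 = 264,600 kg.
Stage dry mass = ε × stage wet mass = 0.125 × 264,600 = 33,075 kg.
Burnout mass m_f = stage dry + payload = 33,075 + 12,900 = 45,975 kg.
Rocket equation: Δv = v_e · ln(277,500/45,975) = 3180.0 × ln(6.036) = 3180.0 × 1.7977 ≈ 5717 m/s.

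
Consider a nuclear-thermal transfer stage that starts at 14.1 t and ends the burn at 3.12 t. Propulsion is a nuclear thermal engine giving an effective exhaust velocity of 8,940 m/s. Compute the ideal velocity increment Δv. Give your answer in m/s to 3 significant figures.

Δv = v_e · ln(m₀/m_f) = 8940.0 × ln(4.519) = 8940.0 × 1.5083 ≈ 13484.6 m/s.

Δv ≈ 13500 m/s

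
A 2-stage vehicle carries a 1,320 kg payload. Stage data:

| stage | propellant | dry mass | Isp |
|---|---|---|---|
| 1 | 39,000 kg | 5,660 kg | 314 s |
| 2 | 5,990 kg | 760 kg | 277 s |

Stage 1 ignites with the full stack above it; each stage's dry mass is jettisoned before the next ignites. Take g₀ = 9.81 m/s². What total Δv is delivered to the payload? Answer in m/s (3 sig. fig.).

Δv ≈ 7830 m/s

Ignition mass of stage 1 = 39,000+5,660 + 5,990+760 + 1,320 = 52,730 kg.
Stage 1: m₀ = 52,730 kg, m_f = 52,730 − 39,000 = 13,730 kg; Δv = 314×9.81×ln(3.84) = 3080.3×1.3456 ≈ 4145 m/s.
Stage 2: m₀ = 8,070 kg, m_f = 8,070 − 5,990 = 2,080 kg; Δv = 277×9.81×ln(3.88) = 2717.4×1.3558 ≈ 3684 m/s.
Total Δv = 4145 + 3684 = 7829 m/s.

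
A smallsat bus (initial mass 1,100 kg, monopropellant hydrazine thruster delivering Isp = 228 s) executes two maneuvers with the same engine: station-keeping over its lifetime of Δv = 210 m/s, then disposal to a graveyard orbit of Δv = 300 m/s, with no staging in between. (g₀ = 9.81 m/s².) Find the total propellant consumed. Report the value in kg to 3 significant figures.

v_e = Isp · g₀ = 228 × 9.81 = 2236.7 m/s.
After the first burn: m = 1100 × exp(−210/2236.7) = 1100 × 0.91038 = 1,001.42 kg.
After the second burn: m = 1,001.42 × exp(−300/2236.7) = 1,001.42 × 0.87448 = 875.722 kg.
Total propellant = m₀ − m_final = 1100 − 875.722 = 224.278 kg.

total propellant consumed ≈ 224 kg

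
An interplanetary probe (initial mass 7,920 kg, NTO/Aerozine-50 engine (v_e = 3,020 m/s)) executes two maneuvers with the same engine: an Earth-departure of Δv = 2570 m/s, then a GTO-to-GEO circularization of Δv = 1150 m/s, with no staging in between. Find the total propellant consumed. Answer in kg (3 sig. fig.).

total propellant consumed ≈ 5610 kg

After the first burn: m = 7920 × exp(−2570/3020.0) = 7920 × 0.42699 = 3,381.76 kg.
After the second burn: m = 3,381.76 × exp(−1150/3020.0) = 3,381.76 × 0.68332 = 2,310.82 kg.
Total propellant = m₀ − m_final = 7920 − 2,310.82 = 5,609.18 kg.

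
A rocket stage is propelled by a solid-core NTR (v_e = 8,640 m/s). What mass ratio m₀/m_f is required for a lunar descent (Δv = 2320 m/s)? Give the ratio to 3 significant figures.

mass ratio ≈ 1.31

By the Tsiolkovsky rocket equation, m₀/m_f = exp(Δv / v_e) = exp(2320 / 8640.0) = exp(0.2685) = 1.3080.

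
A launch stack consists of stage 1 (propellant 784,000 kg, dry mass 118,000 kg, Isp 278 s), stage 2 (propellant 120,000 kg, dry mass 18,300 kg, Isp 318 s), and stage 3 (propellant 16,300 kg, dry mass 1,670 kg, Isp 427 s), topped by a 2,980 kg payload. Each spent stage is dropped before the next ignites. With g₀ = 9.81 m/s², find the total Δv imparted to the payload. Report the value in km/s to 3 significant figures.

Δv ≈ 14.3 km/s

Ignition mass of stage 1 = 784,000+118,000 + 120,000+18,300 + 16,300+1,670 + 2,980 = 1,061,250 kg.
Stage 1: m₀ = 1,061,250 kg, m_f = 1,061,250 − 784,000 = 277,250 kg; Δv = 278×9.81×ln(3.828) = 2727.2×1.3423 ≈ 3661 m/s.
Stage 2: m₀ = 159,250 kg, m_f = 159,250 − 120,000 = 39,250 kg; Δv = 318×9.81×ln(4.057) = 3119.6×1.4005 ≈ 4369 m/s.
Stage 3: m₀ = 20,950 kg, m_f = 20,950 − 16,300 = 4,650 kg; Δv = 427×9.81×ln(4.505) = 4188.9×1.5053 ≈ 6305 m/s.
Total Δv = 3661 + 4369 + 6305 = 14335 m/s.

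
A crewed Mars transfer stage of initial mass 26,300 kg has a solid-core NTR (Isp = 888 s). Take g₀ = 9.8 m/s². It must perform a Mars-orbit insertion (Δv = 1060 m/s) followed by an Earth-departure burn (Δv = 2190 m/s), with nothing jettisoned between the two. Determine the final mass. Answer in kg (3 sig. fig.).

final mass ≈ 18100 kg

v_e = Isp · g₀ = 888 × 9.8 = 8702.4 m/s.
After the first burn: m = 26300 × exp(−1060/8702.4) = 26300 × 0.88532 = 23,283.9 kg.
After the second burn: m = 23,283.9 × exp(−2190/8702.4) = 23,283.9 × 0.77751 = 18,103.5 kg.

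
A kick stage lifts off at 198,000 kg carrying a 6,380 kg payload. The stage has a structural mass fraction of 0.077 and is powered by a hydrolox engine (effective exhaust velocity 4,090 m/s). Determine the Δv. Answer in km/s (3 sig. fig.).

Δv ≈ 9.15 km/s

Stage wet mass = m₀ − payload = 198,000 − 6,380 = 191,620 kg.
Stage dry mass = ε × stage wet mass = 0.077 × 191,620 = 14,754.7 kg.
Burnout mass m_f = stage dry + payload = 14,754.7 + 6,380 = 21,134.7 kg.
Rocket equation: Δv = v_e · ln(198,000/21,134.7) = 4090.0 × ln(9.368) = 4090.0 × 2.2374 ≈ 9151 m/s.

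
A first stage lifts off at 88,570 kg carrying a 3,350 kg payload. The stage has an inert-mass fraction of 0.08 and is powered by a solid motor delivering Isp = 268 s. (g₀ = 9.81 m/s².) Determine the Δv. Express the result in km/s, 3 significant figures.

Stage wet mass = m₀ − payload = 88,570 − 3,350 = 85,220 kg.
Stage dry mass = ε × stage wet mass = 0.08 × 85,220 = 6,817.6 kg.
Burnout mass m_f = stage dry + payload = 6,817.6 + 3,350 = 10,167.6 kg.
v_e = Isp · g₀ = 268 × 9.81 = 2629.1 m/s.
Δv = v_e · ln(88,570/10,167.6) = 2629.1 × ln(8.711) = 2629.1 × 2.1646 ≈ 5691 m/s.

Δv ≈ 5.69 km/s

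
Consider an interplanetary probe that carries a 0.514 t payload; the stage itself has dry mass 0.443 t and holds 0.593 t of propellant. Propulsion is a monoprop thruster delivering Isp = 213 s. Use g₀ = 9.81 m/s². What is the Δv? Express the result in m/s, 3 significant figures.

Δv ≈ 1010 m/s

v_e = Isp · g₀ = 213 × 9.81 = 2089.5 m/s.
m₀ = payload + dry + propellant = 0.514 + 0.443 + 0.593 = 1.55 t.
m_f = payload + dry = 0.514 + 0.443 = 0.957 t.
By the Tsiolkovsky rocket equation, Δv = v_e · ln(m₀/m_f) = 2089.5 × ln(1.62) = 2089.5 × 0.4822 ≈ 1007.6 m/s.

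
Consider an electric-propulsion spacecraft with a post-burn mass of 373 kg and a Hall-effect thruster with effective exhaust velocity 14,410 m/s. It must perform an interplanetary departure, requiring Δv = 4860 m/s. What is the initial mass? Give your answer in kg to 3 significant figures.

initial mass ≈ 523 kg

m₀/m_f = exp(Δv / v_e) = exp(4860 / 14410.0) = exp(0.3373) = 1.4011.
m₀ = m_f × 1.4011 = 373 × 1.4011 = 522.61 kg.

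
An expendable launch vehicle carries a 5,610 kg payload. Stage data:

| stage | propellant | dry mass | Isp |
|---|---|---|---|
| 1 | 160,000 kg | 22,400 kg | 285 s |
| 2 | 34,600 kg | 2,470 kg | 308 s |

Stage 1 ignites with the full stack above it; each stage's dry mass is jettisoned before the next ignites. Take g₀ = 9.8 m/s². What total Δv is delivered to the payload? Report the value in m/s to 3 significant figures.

Δv ≈ 8490 m/s

Ignition mass of stage 1 = 160,000+22,400 + 34,600+2,470 + 5,610 = 225,080 kg.
Stage 1: m₀ = 225,080 kg, m_f = 225,080 − 160,000 = 65,080 kg; Δv = 285×9.8×ln(3.459) = 2793.0×1.2408 ≈ 3466 m/s.
Stage 2: m₀ = 42,680 kg, m_f = 42,680 − 34,600 = 8,080 kg; Δv = 308×9.8×ln(5.282) = 3018.4×1.6643 ≈ 5024 m/s.
Total Δv = 3466 + 5024 = 8490 m/s.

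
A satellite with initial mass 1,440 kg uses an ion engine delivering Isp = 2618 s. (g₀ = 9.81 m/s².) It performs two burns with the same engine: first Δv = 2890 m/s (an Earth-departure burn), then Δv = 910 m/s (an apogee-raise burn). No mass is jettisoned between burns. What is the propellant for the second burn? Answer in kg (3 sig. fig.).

propellant for the second burn ≈ 44.8 kg

v_e = Isp · g₀ = 2618 × 9.81 = 25682.6 m/s.
After the first burn: m = 1440 × exp(−2890/25682.6) = 1440 × 0.89357 = 1,286.74 kg.
After the second burn: m = 1,286.74 × exp(−910/25682.6) = 1,286.74 × 0.96519 = 1,241.95 kg.
Second-burn propellant = 1,286.74 − 1,241.95 = 44.79 kg.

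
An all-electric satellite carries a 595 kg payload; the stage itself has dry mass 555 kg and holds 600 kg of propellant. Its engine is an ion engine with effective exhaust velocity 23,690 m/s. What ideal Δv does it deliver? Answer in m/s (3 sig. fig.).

m₀ = payload + dry + propellant = 595 + 555 + 600 = 1,750 kg.
m_f = payload + dry = 595 + 555 = 1,150 kg.
Using Δv = v_e ln(m₀/m_f): Δv = v_e · ln(m₀/m_f) = 23690.0 × ln(1.522) = 23690.0 × 0.4199 ≈ 9946.3 m/s.

Δv ≈ 9950 m/s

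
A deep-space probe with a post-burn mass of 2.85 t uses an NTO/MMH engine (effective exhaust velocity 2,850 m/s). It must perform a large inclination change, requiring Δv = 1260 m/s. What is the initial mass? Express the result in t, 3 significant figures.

m₀/m_f = exp(Δv / v_e) = exp(1260 / 2850.0) = exp(0.4421) = 1.5560.
m₀ = m_f × 1.5560 = 2.85 × 1.5560 = 4.4346 t.

initial mass ≈ 4.43 t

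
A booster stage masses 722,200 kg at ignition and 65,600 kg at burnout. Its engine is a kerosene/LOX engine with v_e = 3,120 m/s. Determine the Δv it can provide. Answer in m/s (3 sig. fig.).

Δv = v_e · ln(m₀/m_f) = 3120.0 × ln(11.01) = 3120.0 × 2.3987 ≈ 7484.0 m/s.

Δv ≈ 7480 m/s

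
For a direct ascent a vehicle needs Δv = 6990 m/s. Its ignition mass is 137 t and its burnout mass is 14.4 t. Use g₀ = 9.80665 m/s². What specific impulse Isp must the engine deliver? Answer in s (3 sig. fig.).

Isp ≈ 316 s

ln(m₀/m_f) = ln(137000/14400) = ln(9.514) = 2.2528.
By the Tsiolkovsky rocket equation, v_e = Δv / ln(m₀/m_f) = 6990 / 2.2528 = 3102.9 m/s.
Isp = v_e / g₀ = 3102.9 / 9.80665 = 316.4 s.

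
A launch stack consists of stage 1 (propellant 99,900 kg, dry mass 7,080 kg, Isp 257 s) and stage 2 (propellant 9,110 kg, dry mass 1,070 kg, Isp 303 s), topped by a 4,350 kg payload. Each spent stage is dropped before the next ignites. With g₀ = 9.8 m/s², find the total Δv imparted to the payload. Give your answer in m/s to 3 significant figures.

Ignition mass of stage 1 = 99,900+7,080 + 9,110+1,070 + 4,350 = 121,510 kg.
Stage 1: m₀ = 121,510 kg, m_f = 121,510 − 99,900 = 21,610 kg; Δv = 257×9.8×ln(5.623) = 2518.6×1.7268 ≈ 4349 m/s.
Stage 2: m₀ = 14,530 kg, m_f = 14,530 − 9,110 = 5,420 kg; Δv = 303×9.8×ln(2.681) = 2969.4×0.9861 ≈ 2928 m/s.
Total Δv = 4349 + 2928 = 7277 m/s.

Δv ≈ 7280 m/s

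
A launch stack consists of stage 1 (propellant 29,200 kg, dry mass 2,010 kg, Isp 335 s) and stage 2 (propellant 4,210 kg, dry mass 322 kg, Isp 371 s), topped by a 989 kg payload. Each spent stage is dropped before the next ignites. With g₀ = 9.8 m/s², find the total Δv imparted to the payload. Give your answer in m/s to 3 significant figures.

Ignition mass of stage 1 = 29,200+2,010 + 4,210+322 + 989 = 36,731 kg.
Stage 1: m₀ = 36,731 kg, m_f = 36,731 − 29,200 = 7,531 kg; Δv = 335×9.8×ln(4.877) = 3283.0×1.5846 ≈ 5202 m/s.
Stage 2: m₀ = 5,521 kg, m_f = 5,521 − 4,210 = 1,311 kg; Δv = 371×9.8×ln(4.211) = 3635.8×1.4378 ≈ 5227 m/s.
Total Δv = 5202 + 5227 = 10429 m/s.

Δv ≈ 10400 m/s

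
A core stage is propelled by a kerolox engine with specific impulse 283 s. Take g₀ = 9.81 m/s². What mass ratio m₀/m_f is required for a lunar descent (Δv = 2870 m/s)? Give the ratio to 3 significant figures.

mass ratio ≈ 2.81

v_e = Isp · g₀ = 283 × 9.81 = 2776.2 m/s.
By the Tsiolkovsky rocket equation, m₀/m_f = exp(Δv / v_e) = exp(2870 / 2776.2) = exp(1.0338) = 2.8117.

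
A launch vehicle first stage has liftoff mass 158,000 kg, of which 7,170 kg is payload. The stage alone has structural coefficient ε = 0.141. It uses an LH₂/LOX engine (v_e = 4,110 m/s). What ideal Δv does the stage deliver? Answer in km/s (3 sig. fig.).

Stage wet mass = m₀ − payload = 158,000 − 7,170 = 150,830 kg.
Stage dry mass = ε × stage wet mass = 0.141 × 150,830 = 21,267 kg.
Burnout mass m_f = stage dry + payload = 21,267 + 7,170 = 28,437 kg.
From the ideal rocket equation, Δv = v_e · ln(158,000/28,437) = 4110.0 × ln(5.556) = 4110.0 × 1.7149 ≈ 7048 m/s.

Δv ≈ 7.05 km/s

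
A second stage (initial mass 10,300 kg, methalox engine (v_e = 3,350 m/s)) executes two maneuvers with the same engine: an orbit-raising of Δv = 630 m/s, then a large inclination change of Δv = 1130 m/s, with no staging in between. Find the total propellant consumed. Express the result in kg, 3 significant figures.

After the first burn: m = 10300 × exp(−630/3350.0) = 10300 × 0.82857 = 8,534.27 kg.
After the second burn: m = 8,534.27 × exp(−1130/3350.0) = 8,534.27 × 0.71369 = 6,090.82 kg.
Total propellant = m₀ − m_final = 10300 − 6,090.82 = 4,209.18 kg.

total propellant consumed ≈ 4210 kg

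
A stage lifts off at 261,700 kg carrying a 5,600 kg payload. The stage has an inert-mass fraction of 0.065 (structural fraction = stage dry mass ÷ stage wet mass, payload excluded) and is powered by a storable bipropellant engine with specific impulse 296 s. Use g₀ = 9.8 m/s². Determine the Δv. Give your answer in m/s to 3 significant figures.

Stage wet mass = m₀ − payload = 261,700 − 5,600 = 256,100 kg.
Stage dry mass = ε × stage wet mass = 0.065 × 256,100 = 16,646.5 kg.
Burnout mass m_f = stage dry + payload = 16,646.5 + 5,600 = 22,246.5 kg.
v_e = Isp · g₀ = 296 × 9.8 = 2900.8 m/s.
Δv = v_e · ln(261,700/22,246.5) = 2900.8 × ln(11.76) = 2900.8 × 2.4650 ≈ 7151 m/s.

Δv ≈ 7150 m/s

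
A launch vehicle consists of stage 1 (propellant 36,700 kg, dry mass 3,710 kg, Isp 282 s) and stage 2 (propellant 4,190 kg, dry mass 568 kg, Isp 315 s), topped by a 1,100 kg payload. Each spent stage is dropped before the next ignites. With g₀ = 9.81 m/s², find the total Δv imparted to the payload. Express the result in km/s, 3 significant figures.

Ignition mass of stage 1 = 36,700+3,710 + 4,190+568 + 1,100 = 46,268 kg.
Stage 1: m₀ = 46,268 kg, m_f = 46,268 − 36,700 = 9,568 kg; Δv = 282×9.81×ln(4.836) = 2766.4×1.5760 ≈ 4360 m/s.
Stage 2: m₀ = 5,858 kg, m_f = 5,858 − 4,190 = 1,668 kg; Δv = 315×9.81×ln(3.512) = 3090.2×1.2562 ≈ 3882 m/s.
Total Δv = 4360 + 3882 = 8242 m/s.

Δv ≈ 8.24 km/s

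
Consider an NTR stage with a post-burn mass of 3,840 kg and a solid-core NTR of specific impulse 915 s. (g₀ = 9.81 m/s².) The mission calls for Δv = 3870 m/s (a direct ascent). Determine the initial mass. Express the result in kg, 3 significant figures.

v_e = Isp · g₀ = 915 × 9.81 = 8976.1 m/s.
From the ideal rocket equation, m₀/m_f = exp(Δv / v_e) = exp(3870 / 8976.1) = exp(0.4311) = 1.5390.
m₀ = m_f × 1.5390 = 3,840 × 1.5390 = 5,909.76 kg.

initial mass ≈ 5910 kg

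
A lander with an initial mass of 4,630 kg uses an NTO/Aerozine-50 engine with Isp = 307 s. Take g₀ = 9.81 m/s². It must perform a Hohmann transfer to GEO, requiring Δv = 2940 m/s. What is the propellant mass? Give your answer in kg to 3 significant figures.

v_e = Isp · g₀ = 307 × 9.81 = 3011.7 m/s.
Using Δv = v_e ln(m₀/m_f): m₀/m_f = exp(Δv / v_e) = exp(2940 / 3011.7) = exp(0.9762) = 2.6544.
m_f = 4,630 / 2.6544 = 1,744.27 kg, so propellant = m₀ − m_f = 4,630 − 1,744.27 = 2,885.73 kg.

propellant mass ≈ 2890 kg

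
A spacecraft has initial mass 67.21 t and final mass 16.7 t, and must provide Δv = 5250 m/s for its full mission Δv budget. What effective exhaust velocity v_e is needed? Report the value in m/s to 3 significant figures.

v_e ≈ 3770 m/s

ln(m₀/m_f) = ln(67210/16700) = ln(4.025) = 1.3924.
v_e = Δv / ln(m₀/m_f) = 5250 / 1.3924 = 3770.4 m/s.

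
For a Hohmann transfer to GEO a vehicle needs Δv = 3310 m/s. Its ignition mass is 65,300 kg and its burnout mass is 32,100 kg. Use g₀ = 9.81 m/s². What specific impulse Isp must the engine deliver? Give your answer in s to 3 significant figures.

ln(m₀/m_f) = ln(65300/32100) = ln(2.034) = 0.7101.
v_e = Δv / ln(m₀/m_f) = 3310 / 0.7101 = 4661.1 m/s.
Isp = v_e / g₀ = 4661.1 / 9.81 = 475.1 s.

Isp ≈ 475 s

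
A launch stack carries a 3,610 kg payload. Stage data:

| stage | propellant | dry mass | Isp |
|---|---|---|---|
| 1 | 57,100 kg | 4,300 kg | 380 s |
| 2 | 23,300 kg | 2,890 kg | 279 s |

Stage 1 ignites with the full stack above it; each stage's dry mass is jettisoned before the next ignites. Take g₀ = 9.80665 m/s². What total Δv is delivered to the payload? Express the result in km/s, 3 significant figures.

Δv ≈ 7.83 km/s

Ignition mass of stage 1 = 57,100+4,300 + 23,300+2,890 + 3,610 = 91,200 kg.
Stage 1: m₀ = 91,200 kg, m_f = 91,200 − 57,100 = 34,100 kg; Δv = 380×9.80665×ln(2.674) = 3726.5×0.9838 ≈ 3666 m/s.
Stage 2: m₀ = 29,800 kg, m_f = 29,800 − 23,300 = 6,500 kg; Δv = 279×9.80665×ln(4.585) = 2736.1×1.5227 ≈ 4166 m/s.
Total Δv = 3666 + 4166 = 7832 m/s.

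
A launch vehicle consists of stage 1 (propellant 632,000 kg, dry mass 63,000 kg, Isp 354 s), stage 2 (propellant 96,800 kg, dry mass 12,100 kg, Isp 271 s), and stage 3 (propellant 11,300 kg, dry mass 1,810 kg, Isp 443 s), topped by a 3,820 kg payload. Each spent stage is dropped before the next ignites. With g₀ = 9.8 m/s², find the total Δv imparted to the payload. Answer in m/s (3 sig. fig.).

Ignition mass of stage 1 = 632,000+63,000 + 96,800+12,100 + 11,300+1,810 + 3,820 = 820,830 kg.
Stage 1: m₀ = 820,830 kg, m_f = 820,830 − 632,000 = 188,830 kg; Δv = 354×9.8×ln(4.347) = 3469.2×1.4695 ≈ 5098 m/s.
Stage 2: m₀ = 125,830 kg, m_f = 125,830 − 96,800 = 29,030 kg; Δv = 271×9.8×ln(4.334) = 2655.8×1.4666 ≈ 3895 m/s.
Stage 3: m₀ = 16,930 kg, m_f = 16,930 − 11,300 = 5,630 kg; Δv = 443×9.8×ln(3.007) = 4341.4×1.1010 ≈ 4780 m/s.
Total Δv = 5098 + 3895 + 4780 = 13773 m/s.

Δv ≈ 13800 m/s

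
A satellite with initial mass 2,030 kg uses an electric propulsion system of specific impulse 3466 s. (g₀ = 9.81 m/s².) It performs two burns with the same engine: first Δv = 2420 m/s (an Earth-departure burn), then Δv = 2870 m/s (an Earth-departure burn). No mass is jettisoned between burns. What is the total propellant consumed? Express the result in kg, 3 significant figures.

v_e = Isp · g₀ = 3466 × 9.81 = 34001.5 m/s.
After the first burn: m = 2030 × exp(−2420/34001.5) = 2030 × 0.93130 = 1,890.54 kg.
After the second burn: m = 1,890.54 × exp(−2870/34001.5) = 1,890.54 × 0.91906 = 1,737.52 kg.
Total propellant = m₀ − m_final = 2030 − 1,737.52 = 292.48 kg.

total propellant consumed ≈ 292 kg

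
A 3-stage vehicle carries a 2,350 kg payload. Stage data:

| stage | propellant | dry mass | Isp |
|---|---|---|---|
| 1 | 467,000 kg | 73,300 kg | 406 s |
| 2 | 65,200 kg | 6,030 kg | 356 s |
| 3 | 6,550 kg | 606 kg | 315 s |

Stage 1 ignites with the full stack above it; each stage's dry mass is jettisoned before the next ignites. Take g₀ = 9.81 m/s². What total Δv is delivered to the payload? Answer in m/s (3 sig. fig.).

Δv ≈ 14900 m/s

Ignition mass of stage 1 = 467,000+73,300 + 65,200+6,030 + 6,550+606 + 2,350 = 621,036 kg.
Stage 1: m₀ = 621,036 kg, m_f = 621,036 − 467,000 = 154,036 kg; Δv = 406×9.81×ln(4.032) = 3982.9×1.3942 ≈ 5553 m/s.
Stage 2: m₀ = 80,736 kg, m_f = 80,736 − 65,200 = 15,536 kg; Δv = 356×9.81×ln(5.197) = 3492.4×1.6480 ≈ 5755 m/s.
Stage 3: m₀ = 9,506 kg, m_f = 9,506 − 6,550 = 2,956 kg; Δv = 315×9.81×ln(3.216) = 3090.2×1.1681 ≈ 3610 m/s.
Total Δv = 5553 + 5755 + 3610 = 14918 m/s.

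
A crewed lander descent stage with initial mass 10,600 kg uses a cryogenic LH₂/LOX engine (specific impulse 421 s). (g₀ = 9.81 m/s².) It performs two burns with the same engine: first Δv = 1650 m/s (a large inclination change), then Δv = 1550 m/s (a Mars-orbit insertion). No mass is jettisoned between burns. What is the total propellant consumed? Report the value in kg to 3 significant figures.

v_e = Isp · g₀ = 421 × 9.81 = 4130.0 m/s.
After the first burn: m = 10600 × exp(−1650/4130.0) = 10600 × 0.67065 = 7,108.89 kg.
After the second burn: m = 7,108.89 × exp(−1550/4130.0) = 7,108.89 × 0.68708 = 4,884.38 kg.
Total propellant = m₀ − m_final = 10600 − 4,884.38 = 5,715.62 kg.

total propellant consumed ≈ 5720 kg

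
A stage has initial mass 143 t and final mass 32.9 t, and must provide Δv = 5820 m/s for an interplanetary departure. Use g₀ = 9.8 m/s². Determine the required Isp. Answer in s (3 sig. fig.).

ln(m₀/m_f) = ln(143000/32900) = ln(4.347) = 1.4694.
From the ideal rocket equation, v_e = Δv / ln(m₀/m_f) = 5820 / 1.4694 = 3960.9 m/s.
Isp = v_e / g₀ = 3960.9 / 9.8 = 404.2 s.

Isp ≈ 404 s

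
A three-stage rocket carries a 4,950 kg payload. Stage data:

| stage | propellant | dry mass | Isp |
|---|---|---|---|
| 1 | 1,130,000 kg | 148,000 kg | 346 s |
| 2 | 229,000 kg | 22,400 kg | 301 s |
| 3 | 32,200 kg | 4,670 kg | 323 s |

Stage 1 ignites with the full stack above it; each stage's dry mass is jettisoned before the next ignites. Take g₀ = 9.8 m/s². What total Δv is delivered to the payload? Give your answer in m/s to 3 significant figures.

Ignition mass of stage 1 = 1,130,000+148,000 + 229,000+22,400 + 32,200+4,670 + 4,950 = 1,571,220 kg.
Stage 1: m₀ = 1,571,220 kg, m_f = 1,571,220 − 1,130,000 = 441,220 kg; Δv = 346×9.8×ln(3.561) = 3390.8×1.2701 ≈ 4307 m/s.
Stage 2: m₀ = 293,220 kg, m_f = 293,220 − 229,000 = 64,220 kg; Δv = 301×9.8×ln(4.566) = 2949.8×1.5186 ≈ 4480 m/s.
Stage 3: m₀ = 41,820 kg, m_f = 41,820 − 32,200 = 9,620 kg; Δv = 323×9.8×ln(4.347) = 3165.4×1.4695 ≈ 4652 m/s.
Total Δv = 4307 + 4480 + 4652 = 13439 m/s.

Δv ≈ 13400 m/s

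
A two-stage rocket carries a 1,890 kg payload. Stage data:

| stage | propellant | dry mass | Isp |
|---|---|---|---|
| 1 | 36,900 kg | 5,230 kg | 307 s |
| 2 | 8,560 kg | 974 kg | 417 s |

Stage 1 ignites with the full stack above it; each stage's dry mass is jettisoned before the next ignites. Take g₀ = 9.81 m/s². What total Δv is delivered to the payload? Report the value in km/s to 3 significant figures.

Δv ≈ 9.18 km/s

Ignition mass of stage 1 = 36,900+5,230 + 8,560+974 + 1,890 = 53,554 kg.
Stage 1: m₀ = 53,554 kg, m_f = 53,554 − 36,900 = 16,654 kg; Δv = 307×9.81×ln(3.216) = 3011.7×1.1680 ≈ 3518 m/s.
Stage 2: m₀ = 11,424 kg, m_f = 11,424 − 8,560 = 2,864 kg; Δv = 417×9.81×ln(3.989) = 4090.8×1.3835 ≈ 5660 m/s.
Total Δv = 3518 + 5660 = 9178 m/s.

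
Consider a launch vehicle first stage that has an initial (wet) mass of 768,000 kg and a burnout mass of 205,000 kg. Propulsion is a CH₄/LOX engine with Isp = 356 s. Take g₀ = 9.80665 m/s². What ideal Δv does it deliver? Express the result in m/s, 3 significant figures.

v_e = Isp · g₀ = 356 × 9.80665 = 3491.2 m/s.
Rocket equation: Δv = v_e · ln(m₀/m_f) = 3491.2 × ln(3.746) = 3491.2 × 1.3208 ≈ 4611.1 m/s.

Δv ≈ 4610 m/s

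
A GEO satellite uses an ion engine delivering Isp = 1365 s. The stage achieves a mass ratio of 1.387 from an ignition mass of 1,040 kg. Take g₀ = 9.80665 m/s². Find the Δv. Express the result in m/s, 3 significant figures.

v_e = Isp · g₀ = 1365 × 9.80665 = 13386.1 m/s.
Using Δv = v_e ln(m₀/m_f): Δv = v_e · ln(1.387) = 13386.1 × 0.3271 ≈ 4379.2 m/s.

Δv ≈ 4380 m/s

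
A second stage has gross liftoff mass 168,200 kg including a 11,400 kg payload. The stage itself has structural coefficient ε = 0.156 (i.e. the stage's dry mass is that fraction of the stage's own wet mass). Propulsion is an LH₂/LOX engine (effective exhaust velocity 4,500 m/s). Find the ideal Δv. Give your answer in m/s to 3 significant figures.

Δv ≈ 6950 m/s

Stage wet mass = m₀ − payload = 168,200 − 11,400 = 156,800 kg.
Stage dry mass = ε × stage wet mass = 0.156 × 156,800 = 24,460.8 kg.
Burnout mass m_f = stage dry + payload = 24,460.8 + 11,400 = 35,860.8 kg.
By the Tsiolkovsky rocket equation, Δv = v_e · ln(168,200/35,860.8) = 4500.0 × ln(4.69) = 4500.0 × 1.5455 ≈ 6955 m/s.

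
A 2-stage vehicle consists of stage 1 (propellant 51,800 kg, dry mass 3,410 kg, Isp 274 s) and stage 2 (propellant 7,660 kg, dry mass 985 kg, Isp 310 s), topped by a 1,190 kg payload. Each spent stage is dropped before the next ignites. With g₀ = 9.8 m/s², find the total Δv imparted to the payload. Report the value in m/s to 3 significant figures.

Ignition mass of stage 1 = 51,800+3,410 + 7,660+985 + 1,190 = 65,045 kg.
Stage 1: m₀ = 65,045 kg, m_f = 65,045 − 51,800 = 13,245 kg; Δv = 274×9.8×ln(4.911) = 2685.2×1.5915 ≈ 4273 m/s.
Stage 2: m₀ = 9,835 kg, m_f = 9,835 − 7,660 = 2,175 kg; Δv = 310×9.8×ln(4.522) = 3038.0×1.5089 ≈ 4584 m/s.
Total Δv = 4273 + 4584 = 8857 m/s.

Δv ≈ 8860 m/s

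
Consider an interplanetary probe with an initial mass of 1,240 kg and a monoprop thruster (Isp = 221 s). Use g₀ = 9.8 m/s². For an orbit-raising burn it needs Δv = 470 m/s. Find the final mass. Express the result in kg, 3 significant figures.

final mass ≈ 998 kg

v_e = Isp · g₀ = 221 × 9.8 = 2165.8 m/s.
Rocket equation: m₀/m_f = exp(Δv / v_e) = exp(470 / 2165.8) = exp(0.2170) = 1.2424.
m_f = m₀ / 1.2424 = 1,240 / 1.2424 = 998.068 kg.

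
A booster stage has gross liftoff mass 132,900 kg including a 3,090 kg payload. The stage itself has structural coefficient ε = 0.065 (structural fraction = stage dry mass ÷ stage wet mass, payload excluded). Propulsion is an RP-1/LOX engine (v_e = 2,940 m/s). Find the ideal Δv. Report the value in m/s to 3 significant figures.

Δv ≈ 7190 m/s

Stage wet mass = m₀ − payload = 132,900 − 3,090 = 129,810 kg.
Stage dry mass = ε × stage wet mass = 0.065 × 129,810 = 8,437.65 kg.
Burnout mass m_f = stage dry + payload = 8,437.65 + 3,090 = 11,527.65 kg.
By the Tsiolkovsky rocket equation, Δv = v_e · ln(132,900/11,527.65) = 2940.0 × ln(11.53) = 2940.0 × 2.4448 ≈ 7188 m/s.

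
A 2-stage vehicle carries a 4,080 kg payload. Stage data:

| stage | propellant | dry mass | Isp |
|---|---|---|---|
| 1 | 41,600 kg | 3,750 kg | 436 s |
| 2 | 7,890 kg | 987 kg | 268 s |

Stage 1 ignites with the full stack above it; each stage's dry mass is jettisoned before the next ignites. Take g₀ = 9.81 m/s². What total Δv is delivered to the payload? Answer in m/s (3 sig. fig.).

Δv ≈ 7810 m/s

Ignition mass of stage 1 = 41,600+3,750 + 7,890+987 + 4,080 = 58,307 kg.
Stage 1: m₀ = 58,307 kg, m_f = 58,307 − 41,600 = 16,707 kg; Δv = 436×9.81×ln(3.49) = 4277.2×1.2499 ≈ 5346 m/s.
Stage 2: m₀ = 12,957 kg, m_f = 12,957 − 7,890 = 5,067 kg; Δv = 268×9.81×ln(2.557) = 2629.1×0.9389 ≈ 2468 m/s.
Total Δv = 5346 + 2468 = 7814 m/s.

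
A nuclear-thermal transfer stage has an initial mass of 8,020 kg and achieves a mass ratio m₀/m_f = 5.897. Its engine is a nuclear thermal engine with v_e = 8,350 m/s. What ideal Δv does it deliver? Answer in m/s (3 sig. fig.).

Δv = v_e · ln(5.897) = 8350.0 × 1.7744 ≈ 14816.6 m/s.

Δv ≈ 14800 m/s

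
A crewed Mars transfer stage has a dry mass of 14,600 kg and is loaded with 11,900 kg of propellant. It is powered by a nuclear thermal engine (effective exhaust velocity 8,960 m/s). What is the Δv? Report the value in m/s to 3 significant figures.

Δv ≈ 5340 m/s

m₀ = m_dry + m_prop = 14,600 + 11,900 = 26,500 kg.
Δv = v_e · ln(m₀/m_f) = 8960.0 × ln(1.815) = 8960.0 × 0.5961 ≈ 5341.3 m/s.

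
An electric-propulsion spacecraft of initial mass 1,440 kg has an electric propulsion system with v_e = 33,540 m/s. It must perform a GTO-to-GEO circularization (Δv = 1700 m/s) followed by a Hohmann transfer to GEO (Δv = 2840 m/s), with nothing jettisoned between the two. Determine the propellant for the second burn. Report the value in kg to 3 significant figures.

propellant for the second burn ≈ 111 kg

After the first burn: m = 1440 × exp(−1700/33540.0) = 1440 × 0.95058 = 1,368.84 kg.
After the second burn: m = 1,368.84 × exp(−2840/33540.0) = 1,368.84 × 0.91881 = 1,257.7 kg.
Second-burn propellant = 1,368.84 − 1,257.7 = 111.14 kg.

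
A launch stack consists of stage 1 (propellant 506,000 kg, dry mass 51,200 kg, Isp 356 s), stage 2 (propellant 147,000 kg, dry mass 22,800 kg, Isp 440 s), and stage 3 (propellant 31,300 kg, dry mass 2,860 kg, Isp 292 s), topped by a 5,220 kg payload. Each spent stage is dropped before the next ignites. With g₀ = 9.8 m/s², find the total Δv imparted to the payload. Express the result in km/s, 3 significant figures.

Ignition mass of stage 1 = 506,000+51,200 + 147,000+22,800 + 31,300+2,860 + 5,220 = 766,380 kg.
Stage 1: m₀ = 766,380 kg, m_f = 766,380 − 506,000 = 260,380 kg; Δv = 356×9.8×ln(2.943) = 3488.8×1.0795 ≈ 3766 m/s.
Stage 2: m₀ = 209,180 kg, m_f = 209,180 − 147,000 = 62,180 kg; Δv = 440×9.8×ln(3.364) = 4312.0×1.2132 ≈ 5231 m/s.
Stage 3: m₀ = 39,380 kg, m_f = 39,380 − 31,300 = 8,080 kg; Δv = 292×9.8×ln(4.874) = 2861.6×1.5839 ≈ 4532 m/s.
Total Δv = 3766 + 5231 + 4532 = 13529 m/s.

Δv ≈ 13.5 km/s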